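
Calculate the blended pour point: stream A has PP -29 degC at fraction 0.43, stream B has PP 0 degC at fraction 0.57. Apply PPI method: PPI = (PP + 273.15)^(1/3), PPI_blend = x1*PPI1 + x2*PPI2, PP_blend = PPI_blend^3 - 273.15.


PPI_1 = (-29 + 273.15)^(1/3) = 6.25008
PPI_2 = (0 + 273.15)^(1/3) = 6.488342
PPI_blend = 0.43 * 6.25008 + 0.57 * 6.488342 = 6.385889
PP_blend = 6.385889^3 - 273.15 = 260.4139 - 273.15 = -12.74

-12.74 degC


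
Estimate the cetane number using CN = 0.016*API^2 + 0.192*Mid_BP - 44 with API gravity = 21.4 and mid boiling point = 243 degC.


CN = 0.016 * 21.4^2 + 0.192 * 243 - 44
CN = 7.32736 + 46.656 - 44 = 9.98336

9.98336


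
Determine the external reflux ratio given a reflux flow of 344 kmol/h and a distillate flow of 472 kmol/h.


Reflux ratio definition: R = L / D (liquid returned / distillate withdrawn)
L = 344 kmol/h, D = 472 kmol/h
R = 344 / 472 = 0.7288

0.7288


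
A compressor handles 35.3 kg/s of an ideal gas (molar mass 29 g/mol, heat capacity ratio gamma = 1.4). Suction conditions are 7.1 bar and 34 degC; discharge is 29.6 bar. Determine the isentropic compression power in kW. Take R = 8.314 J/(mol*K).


Isentropic work: W = m*(gamma/(gamma-1))*(R*T1/MW)*((P2/P1)^((gamma-1)/gamma) - 1)
T1 = 34 + 273.15 = 307.15 K
Pressure ratio = 29.6 / 7.1 = 4.16901
Exponent = (1.4 - 1)/1.4 = 0.285714
(P2/P1)^exp - 1 = 4.16901^0.285714 - 1 = 0.503668
W = 35.3 * 1.4 / 0.4 * 8.314 * 307.15 / 29 * 0.503668 = 5480

5480 kW


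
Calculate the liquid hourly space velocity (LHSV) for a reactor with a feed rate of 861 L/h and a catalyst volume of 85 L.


LHSV = volumetric feed rate / catalyst volume
= 861 L/h / 85 L
= 10.13 h^-1

10.13 h^-1


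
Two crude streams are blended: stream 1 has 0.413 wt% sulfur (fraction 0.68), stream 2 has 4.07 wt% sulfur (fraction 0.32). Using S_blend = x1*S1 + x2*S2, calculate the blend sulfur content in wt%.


Linear sulfur blending: S_blend = x1*S1 + x2*S2
Contribution 1: 0.68 * 0.413 = 0.28084 wt%
Contribution 2: 0.32 * 4.07 = 1.3024 wt%
S_blend = 0.28084 + 1.3024 = 1.58324

1.58324 wt%


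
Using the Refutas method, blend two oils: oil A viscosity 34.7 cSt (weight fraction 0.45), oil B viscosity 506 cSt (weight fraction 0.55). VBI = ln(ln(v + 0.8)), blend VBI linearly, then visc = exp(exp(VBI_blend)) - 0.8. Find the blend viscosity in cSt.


Refutas method: VBN_i = 14.534*ln(ln(visc_i + 0.8)) + 10.975, blended linearly by mass fraction; since VBN is linear in VBI_i = ln(ln(visc_i + 0.8)) and the fractions sum to 1, blend VBI directly: visc = exp(exp(VBI_blend)) - 0.8
VBI_1 = ln(ln(34.7 + 0.8)) = 1.27243
VBI_2 = ln(ln(506 + 0.8)) = 1.82907
VBI_blend = 0.45 * 1.27243 + 0.55 * 1.82907 = 1.57858
visc_blend = exp(exp(1.57858)) - 0.8 = 126.7

126.7 cSt


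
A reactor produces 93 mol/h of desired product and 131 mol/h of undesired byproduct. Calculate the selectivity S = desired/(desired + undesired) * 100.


Selectivity = desired / (desired + undesired) * 100
Total products = 93 + 131 = 224 mol/h
S = 93 / 224 * 100
= 0.4152 * 100
= 41.52 %

41.52 %


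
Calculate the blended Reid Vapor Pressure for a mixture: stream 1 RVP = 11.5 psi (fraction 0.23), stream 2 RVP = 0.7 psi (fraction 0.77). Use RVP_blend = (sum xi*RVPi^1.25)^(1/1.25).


Chevron index: RVP_blend = (sum xi*RVPi^1.25)^(1/1.25)
RVP^1.25 terms: 0.23 * 11.5^1.25 + 0.77 * 0.7^1.25 = 5.36382
RVP_blend = 5.36382^(1/1.25) = 3.833

3.833 psi


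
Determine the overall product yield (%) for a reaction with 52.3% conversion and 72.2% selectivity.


Overall yield = conversion (%) * selectivity (%) / 100
Conversion = 52.3%, Selectivity = 72.2%
Y = 52.3 * 72.2 / 100
= 37.7606 %

37.7606 %


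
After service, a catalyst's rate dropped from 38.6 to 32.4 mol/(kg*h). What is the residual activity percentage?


Activity (%) = (rate_used / rate_fresh) * 100
rate_used = 32.4, rate_fresh = 38.6
= (32.4 / 38.6) * 100
= 0.8394 * 100 = 83.94

83.94 %


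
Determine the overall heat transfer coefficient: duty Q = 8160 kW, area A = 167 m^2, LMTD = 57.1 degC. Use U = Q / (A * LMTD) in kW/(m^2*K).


From Q = U*A*LMTD, U = Q / (A * LMTD)
U = 8160 / (167 * 57.1) = 8160 / 9535.7 = 0.8557

0.8557 kW/(m^2*K)


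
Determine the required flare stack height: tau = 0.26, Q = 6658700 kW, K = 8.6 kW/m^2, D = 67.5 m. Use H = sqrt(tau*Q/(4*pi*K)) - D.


tau*Q/(4*pi*K) = 0.26 * 6658700 / (4 * pi * 8.6) = 16019.7
sqrt(16019.7) = 126.569
H = 126.569 - 67.5 = 59.07

59.07 m


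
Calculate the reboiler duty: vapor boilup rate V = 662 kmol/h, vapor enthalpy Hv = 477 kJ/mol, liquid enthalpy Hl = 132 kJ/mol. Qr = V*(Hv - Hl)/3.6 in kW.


Qr = 662 * (477 - 132) / 3.6 = 662 * 345 / 3.6 = 63440

63440 kW


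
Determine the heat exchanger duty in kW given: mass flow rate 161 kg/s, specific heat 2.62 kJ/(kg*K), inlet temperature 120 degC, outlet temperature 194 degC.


Q = m_dot * cp * delta_T
delta_T = 194 - 120 = 74 K
Q = 161 * 2.62 * 74
= 421.82 * 74
= 31214.68 kW

31214.68 kW


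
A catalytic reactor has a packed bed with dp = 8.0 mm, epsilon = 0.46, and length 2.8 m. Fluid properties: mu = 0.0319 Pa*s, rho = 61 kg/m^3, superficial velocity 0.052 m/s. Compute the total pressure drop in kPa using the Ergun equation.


dp = 8.0 mm = 0.008 m
Viscous term = 150*0.0319*0.052*(1-0.46)^2 / (0.008^2*0.46^3) = 11647.1
Inertial term = 1.75*61*0.052^2*(1-0.46) / (0.008*0.46^3) = 200.173
dP/L = 11647.1 + 200.173 = 11847.3 Pa/m
dP = 11847.3 * 2.8 / 1000 = 33.17 kPa

33.17 kPa


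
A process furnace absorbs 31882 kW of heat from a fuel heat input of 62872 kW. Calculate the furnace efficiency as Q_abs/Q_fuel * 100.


Furnace efficiency = Q_absorbed / Q_fuel * 100
= 31882 / 62872 * 100 = 50.71

50.71 %


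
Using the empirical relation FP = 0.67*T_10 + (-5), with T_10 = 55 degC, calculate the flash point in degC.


FP = 0.67 * 55 + (-5) = 31.85

31.85 degC


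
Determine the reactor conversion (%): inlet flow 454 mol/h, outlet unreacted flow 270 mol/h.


X = (F_in - F_out) / F_in * 100
Moles reacted = 454 - 270 = 184
X = 184 / 454 * 100
= 0.4053 * 100
= 40.53 %

40.53 %


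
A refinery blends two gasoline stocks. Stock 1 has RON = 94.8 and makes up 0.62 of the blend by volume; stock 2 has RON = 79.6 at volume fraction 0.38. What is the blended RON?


Linear blending: RON_blend = sum(vi * RONi)
Contribution 1: 0.62 * 94.8 = 58.776
Contribution 2: 0.38 * 79.6 = 30.248
RON_blend = 58.776 + 30.248 = 89.024

89.024


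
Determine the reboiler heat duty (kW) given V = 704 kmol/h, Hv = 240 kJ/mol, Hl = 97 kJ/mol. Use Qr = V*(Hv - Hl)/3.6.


Qr = 704 * (240 - 97) / 3.6 = 704 * 143 / 3.6 = 27960

27960 kW


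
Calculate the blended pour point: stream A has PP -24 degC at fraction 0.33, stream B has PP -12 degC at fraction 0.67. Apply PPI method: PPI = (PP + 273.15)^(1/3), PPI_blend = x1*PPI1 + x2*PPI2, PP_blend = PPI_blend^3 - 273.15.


PPI_1 = (-24 + 273.15)^(1/3) = 6.292458
PPI_2 = (-12 + 273.15)^(1/3) = 6.391901
PPI_blend = 0.33 * 6.292458 + 0.67 * 6.391901 = 6.359085
PP_blend = 6.359085^3 - 273.15 = 257.1484 - 273.15 = -16

-16 degC


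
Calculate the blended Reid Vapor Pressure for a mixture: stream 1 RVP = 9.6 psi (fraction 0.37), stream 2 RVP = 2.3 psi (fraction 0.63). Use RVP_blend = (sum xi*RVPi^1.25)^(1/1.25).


Chevron index: RVP_blend = (sum xi*RVPi^1.25)^(1/1.25)
RVP^1.25 terms: 0.37 * 9.6^1.25 + 0.63 * 2.3^1.25 = 8.03675
RVP_blend = 8.03675^(1/1.25) = 5.297

5.297 psi


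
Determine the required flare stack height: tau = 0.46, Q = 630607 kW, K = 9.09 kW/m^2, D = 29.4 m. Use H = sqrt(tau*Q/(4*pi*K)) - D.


tau*Q/(4*pi*K) = 0.46 * 630607 / (4 * pi * 9.09) = 2539.47
sqrt(2539.47) = 50.3932
H = 50.3932 - 29.4 = 20.99

20.99 m


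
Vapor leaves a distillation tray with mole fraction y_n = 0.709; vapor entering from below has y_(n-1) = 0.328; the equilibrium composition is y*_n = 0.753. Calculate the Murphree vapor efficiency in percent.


Murphree vapor efficiency: EMV = (y_n - y_(n-1)) / (y*_n - y_(n-1)) * 100
EMV = (0.709 - 0.328) / (0.753 - 0.328) * 100 = 0.381 / 0.425 * 100 = 89.65

89.65 %


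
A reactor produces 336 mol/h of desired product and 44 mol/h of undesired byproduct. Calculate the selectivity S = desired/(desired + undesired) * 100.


Selectivity = desired / (desired + undesired) * 100
Total products = 336 + 44 = 380 mol/h
S = 336 / 380 * 100
= 0.8842 * 100
= 88.42 %

88.42 %


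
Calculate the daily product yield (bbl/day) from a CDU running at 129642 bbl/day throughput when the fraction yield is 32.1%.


Crude throughput = 129642 bbl/day
Fraction yield = 32.1%
yield = throughput * fraction / 100
yield = 129642 * 32.1 / 100 = 41615.082

41615.082 bbl/day


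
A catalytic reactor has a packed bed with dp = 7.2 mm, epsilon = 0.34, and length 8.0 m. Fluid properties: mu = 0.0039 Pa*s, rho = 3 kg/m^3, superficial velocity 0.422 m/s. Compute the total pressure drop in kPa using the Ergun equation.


dp = 7.2 mm = 0.0072 m
Viscous term = 150*0.0039*0.422*(1-0.34)^2 / (0.0072^2*0.34^3) = 52778.2
Inertial term = 1.75*3*0.422^2*(1-0.34) / (0.0072*0.34^3) = 2180.51
dP/L = 52778.2 + 2180.51 = 54958.7 Pa/m
dP = 54958.7 * 8.0 / 1000 = 439.7 kPa

439.7 kPa


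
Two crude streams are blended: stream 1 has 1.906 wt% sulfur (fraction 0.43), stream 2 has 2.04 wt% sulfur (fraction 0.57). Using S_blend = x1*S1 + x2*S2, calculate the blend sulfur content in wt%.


Linear sulfur blending: S_blend = x1*S1 + x2*S2
Contribution 1: 0.43 * 1.906 = 0.81958 wt%
Contribution 2: 0.57 * 2.04 = 1.1628 wt%
S_blend = 0.81958 + 1.1628 = 1.98238

1.98238 wt%


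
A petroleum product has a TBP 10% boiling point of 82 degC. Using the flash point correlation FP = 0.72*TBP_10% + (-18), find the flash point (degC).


FP = 0.72 * 82 + (-18) = 41.04

41.04 degC


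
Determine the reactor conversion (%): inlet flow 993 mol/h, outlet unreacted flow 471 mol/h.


X = (F_in - F_out) / F_in * 100
Moles reacted = 993 - 471 = 522
X = 522 / 993 * 100
= 0.5257 * 100
= 52.57 %

52.57 %


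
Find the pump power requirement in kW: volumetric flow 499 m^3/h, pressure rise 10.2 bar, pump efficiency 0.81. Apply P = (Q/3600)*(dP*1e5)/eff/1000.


Q = 499 / 3600 = 0.138611 m^3/s
P = 0.138611 * (10.2 * 1e5) / 0.81 / 1000 = 174.5

174.5 kW


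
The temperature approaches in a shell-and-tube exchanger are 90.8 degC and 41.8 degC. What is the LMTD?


LMTD = (dT1 - dT2) / ln(dT1/dT2)
= (90.8 - 41.8) / ln(90.8 / 41.8) = 49 / 0.775763 = 63.16

63.16 degC


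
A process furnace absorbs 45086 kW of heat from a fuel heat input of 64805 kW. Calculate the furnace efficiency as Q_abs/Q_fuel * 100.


Furnace efficiency = Q_absorbed / Q_fuel * 100
= 45086 / 64805 * 100 = 69.57

69.57 %


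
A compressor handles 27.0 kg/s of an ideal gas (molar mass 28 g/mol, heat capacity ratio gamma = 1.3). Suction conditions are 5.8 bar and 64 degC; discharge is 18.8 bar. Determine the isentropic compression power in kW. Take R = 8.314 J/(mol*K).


Isentropic work: W = m*(gamma/(gamma-1))*(R*T1/MW)*((P2/P1)^((gamma-1)/gamma) - 1)
T1 = 64 + 273.15 = 337.15 K
Pressure ratio = 18.8 / 5.8 = 3.24138
Exponent = (1.3 - 1)/1.3 = 0.230769
(P2/P1)^exp - 1 = 3.24138^0.230769 - 1 = 0.311779
W = 27.0 * 1.3 / 0.3 * 8.314 * 337.15 / 28 * 0.311779 = 3652

3652 kW


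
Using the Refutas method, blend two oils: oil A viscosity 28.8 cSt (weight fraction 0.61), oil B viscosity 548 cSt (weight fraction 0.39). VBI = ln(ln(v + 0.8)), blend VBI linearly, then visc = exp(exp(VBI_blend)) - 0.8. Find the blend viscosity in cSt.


Refutas method: VBN_i = 14.534*ln(ln(visc_i + 0.8)) + 10.975, blended linearly by mass fraction; since VBN is linear in VBI_i = ln(ln(visc_i + 0.8)) and the fractions sum to 1, blend VBI directly: visc = exp(exp(VBI_blend)) - 0.8
VBI_1 = ln(ln(28.8 + 0.8)) = 1.22017
VBI_2 = ln(ln(548 + 0.8)) = 1.84178
VBI_blend = 0.61 * 1.22017 + 0.39 * 1.84178 = 1.4626
visc_blend = exp(exp(1.4626)) - 0.8 = 74.18

74.18 cSt


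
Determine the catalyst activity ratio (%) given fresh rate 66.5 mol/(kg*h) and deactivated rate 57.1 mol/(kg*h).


Activity (%) = (rate_used / rate_fresh) * 100
rate_used = 57.1, rate_fresh = 66.5
= (57.1 / 66.5) * 100
= 0.8586 * 100 = 85.86

85.86 %


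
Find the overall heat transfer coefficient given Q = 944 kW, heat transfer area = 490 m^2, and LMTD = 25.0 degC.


From Q = U*A*LMTD, U = Q / (A * LMTD)
U = 944 / (490 * 25.0) = 944 / 12250 = 0.07706

0.07706 kW/(m^2*K)


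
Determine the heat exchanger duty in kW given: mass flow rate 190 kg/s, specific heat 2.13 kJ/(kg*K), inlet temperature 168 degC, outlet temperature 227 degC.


Q = m_dot * cp * delta_T
delta_T = 227 - 168 = 59 K
Q = 190 * 2.13 * 59
= 404.7 * 59
= 23877.3 kW

23877.3 kW


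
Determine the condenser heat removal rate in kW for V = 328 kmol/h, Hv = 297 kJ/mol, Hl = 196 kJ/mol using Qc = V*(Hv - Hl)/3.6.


Qc = 328 * (297 - 196) / 3.6 = 328 * 101 / 3.6 = 9202

9202 kW


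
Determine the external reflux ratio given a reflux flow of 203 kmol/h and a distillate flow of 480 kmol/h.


Reflux ratio definition: R = L / D (liquid returned / distillate withdrawn)
L = 203 kmol/h, D = 480 kmol/h
R = 203 / 480 = 0.4229

0.4229


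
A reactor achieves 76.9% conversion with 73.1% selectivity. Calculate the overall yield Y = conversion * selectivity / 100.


Overall yield = conversion (%) * selectivity (%) / 100
Conversion = 76.9%, Selectivity = 73.1%
Y = 76.9 * 73.1 / 100
= 56.2139 %

56.2139 %


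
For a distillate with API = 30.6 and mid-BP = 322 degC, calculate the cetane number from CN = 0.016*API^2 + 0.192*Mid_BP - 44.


CN = 0.016 * 30.6^2 + 0.192 * 322 - 44
CN = 14.98176 + 61.824 - 44 = 32.80576

32.80576


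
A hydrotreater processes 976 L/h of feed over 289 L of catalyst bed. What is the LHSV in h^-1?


LHSV = volumetric feed rate / catalyst volume
= 976 L/h / 289 L
= 3.377 h^-1

3.377 h^-1


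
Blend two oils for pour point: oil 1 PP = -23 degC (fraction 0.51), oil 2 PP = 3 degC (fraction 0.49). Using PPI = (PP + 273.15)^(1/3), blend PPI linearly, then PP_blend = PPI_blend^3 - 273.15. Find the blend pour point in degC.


PPI_1 = (-23 + 273.15)^(1/3) = 6.300865
PPI_2 = (3 + 273.15)^(1/3) = 6.512009
PPI_blend = 0.51 * 6.300865 + 0.49 * 6.512009 = 6.404326
PP_blend = 6.404326^3 - 273.15 = 262.6759 - 273.15 = -10.47

-10.47 degC


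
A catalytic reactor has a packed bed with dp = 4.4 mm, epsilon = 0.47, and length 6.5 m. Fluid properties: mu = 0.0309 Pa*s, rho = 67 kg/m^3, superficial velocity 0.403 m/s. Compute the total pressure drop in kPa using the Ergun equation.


dp = 4.4 mm = 0.0044 m
Viscous term = 150*0.0309*0.403*(1-0.47)^2 / (0.0044^2*0.47^3) = 261040
Inertial term = 1.75*67*0.403^2*(1-0.47) / (0.0044*0.47^3) = 22092.9
dP/L = 261040 + 22092.9 = 283133 Pa/m
dP = 283133 * 6.5 / 1000 = 1840 kPa

1840 kPa


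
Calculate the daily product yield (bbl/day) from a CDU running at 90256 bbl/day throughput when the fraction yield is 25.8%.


Crude throughput = 90256 bbl/day
Fraction yield = 25.8%
yield = throughput * fraction / 100
yield = 90256 * 25.8 / 100 = 23286.048

23286.048 bbl/day


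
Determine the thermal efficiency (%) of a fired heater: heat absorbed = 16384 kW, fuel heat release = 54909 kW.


Furnace efficiency = Q_absorbed / Q_fuel * 100
= 16384 / 54909 * 100 = 29.84

29.84 %


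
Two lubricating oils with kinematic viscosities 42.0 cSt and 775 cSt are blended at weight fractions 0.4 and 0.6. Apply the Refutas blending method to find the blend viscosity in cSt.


Refutas method: VBN_i = 14.534*ln(ln(visc_i + 0.8)) + 10.975, blended linearly by mass fraction; since VBN is linear in VBI_i = ln(ln(visc_i + 0.8)) and the fractions sum to 1, blend VBI directly: visc = exp(exp(VBI_blend)) - 0.8
VBI_1 = ln(ln(42.0 + 0.8)) = 1.3235
VBI_2 = ln(ln(775 + 0.8)) = 1.8952
VBI_blend = 0.4 * 1.3235 + 0.6 * 1.8952 = 1.66652
visc_blend = exp(exp(1.66652)) - 0.8 = 198.3

198.3 cSt


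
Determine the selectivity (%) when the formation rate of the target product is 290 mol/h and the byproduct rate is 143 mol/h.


Selectivity = desired / (desired + undesired) * 100
Total products = 290 + 143 = 433 mol/h
S = 290 / 433 * 100
= 0.6697 * 100
= 66.97 %

66.97 %


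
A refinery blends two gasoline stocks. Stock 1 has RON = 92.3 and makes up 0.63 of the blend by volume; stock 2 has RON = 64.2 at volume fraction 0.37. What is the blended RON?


Linear blending: RON_blend = sum(vi * RONi)
Contribution 1: 0.63 * 92.3 = 58.149
Contribution 2: 0.37 * 64.2 = 23.754
RON_blend = 58.149 + 23.754 = 81.903

81.903


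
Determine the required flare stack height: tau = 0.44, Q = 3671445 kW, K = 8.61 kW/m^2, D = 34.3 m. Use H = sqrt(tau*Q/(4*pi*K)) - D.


tau*Q/(4*pi*K) = 0.44 * 3671445 / (4 * pi * 8.61) = 14930.6
sqrt(14930.6) = 122.191
H = 122.191 - 34.3 = 87.89

87.89 m


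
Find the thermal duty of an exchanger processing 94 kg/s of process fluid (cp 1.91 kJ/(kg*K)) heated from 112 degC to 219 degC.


Q = m_dot * cp * delta_T
delta_T = 219 - 112 = 107 K
Q = 94 * 1.91 * 107
= 179.54 * 107
= 19210.78 kW

19210.78 kW


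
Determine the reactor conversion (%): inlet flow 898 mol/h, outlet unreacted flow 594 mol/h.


X = (F_in - F_out) / F_in * 100
Moles reacted = 898 - 594 = 304
X = 304 / 898 * 100
= 0.3385 * 100
= 33.85 %

33.85 %


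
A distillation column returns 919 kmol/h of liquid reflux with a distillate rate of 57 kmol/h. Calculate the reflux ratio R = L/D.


Reflux ratio definition: R = L / D (liquid returned / distillate withdrawn)
L = 919 kmol/h, D = 57 kmol/h
R = 919 / 57 = 16.12

16.12


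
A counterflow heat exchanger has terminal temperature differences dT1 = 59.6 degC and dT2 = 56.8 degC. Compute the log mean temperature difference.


LMTD = (dT1 - dT2) / ln(dT1/dT2)
= (59.6 - 56.8) / ln(59.6 / 56.8) = 2.8 / 0.0481192 = 58.19

58.19 degC


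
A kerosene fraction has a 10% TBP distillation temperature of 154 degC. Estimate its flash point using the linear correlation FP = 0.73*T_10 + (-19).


FP = 0.73 * 154 + (-19) = 93.42

93.42 degC


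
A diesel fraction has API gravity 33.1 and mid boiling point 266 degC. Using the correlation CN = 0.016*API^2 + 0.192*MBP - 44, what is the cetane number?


CN = 0.016 * 33.1^2 + 0.192 * 266 - 44
CN = 17.52976 + 51.072 - 44 = 24.60176

24.60176


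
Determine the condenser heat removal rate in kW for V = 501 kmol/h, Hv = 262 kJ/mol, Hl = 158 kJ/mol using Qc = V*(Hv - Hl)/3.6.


Qc = 501 * (262 - 158) / 3.6 = 501 * 104 / 3.6 = 14470

14470 kW


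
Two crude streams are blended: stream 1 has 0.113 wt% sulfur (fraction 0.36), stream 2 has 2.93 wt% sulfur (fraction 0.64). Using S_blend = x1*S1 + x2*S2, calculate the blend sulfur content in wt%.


Linear sulfur blending: S_blend = x1*S1 + x2*S2
Contribution 1: 0.36 * 0.113 = 0.04068 wt%
Contribution 2: 0.64 * 2.93 = 1.8752 wt%
S_blend = 0.04068 + 1.8752 = 1.91588

1.91588 wt%


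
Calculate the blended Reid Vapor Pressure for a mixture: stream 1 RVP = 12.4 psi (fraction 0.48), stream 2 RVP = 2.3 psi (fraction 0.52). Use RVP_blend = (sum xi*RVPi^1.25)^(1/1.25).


Chevron index: RVP_blend = (sum xi*RVPi^1.25)^(1/1.25)
RVP^1.25 terms: 0.48 * 12.4^1.25 + 0.52 * 2.3^1.25 = 12.642
RVP_blend = 12.642^(1/1.25) = 7.611

7.611 psi


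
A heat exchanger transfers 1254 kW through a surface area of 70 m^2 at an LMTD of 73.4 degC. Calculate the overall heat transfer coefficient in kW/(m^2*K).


From Q = U*A*LMTD, U = Q / (A * LMTD)
U = 1254 / (70 * 73.4) = 1254 / 5138 = 0.2441

0.2441 kW/(m^2*K)


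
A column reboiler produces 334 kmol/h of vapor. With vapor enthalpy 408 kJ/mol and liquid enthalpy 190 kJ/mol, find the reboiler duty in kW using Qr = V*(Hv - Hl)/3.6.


Qr = 334 * (408 - 190) / 3.6 = 334 * 218 / 3.6 = 20230

20230 kW


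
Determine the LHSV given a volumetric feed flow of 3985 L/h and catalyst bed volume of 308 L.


LHSV = volumetric feed rate / catalyst volume
= 3985 L/h / 308 L
= 12.94 h^-1

12.94 h^-1


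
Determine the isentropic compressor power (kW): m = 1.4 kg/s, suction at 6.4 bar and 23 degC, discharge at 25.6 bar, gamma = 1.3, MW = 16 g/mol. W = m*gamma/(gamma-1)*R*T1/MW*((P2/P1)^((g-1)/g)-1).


Isentropic work: W = m*(gamma/(gamma-1))*(R*T1/MW)*((P2/P1)^((gamma-1)/gamma) - 1)
T1 = 23 + 273.15 = 296.15 K
Pressure ratio = 25.6 / 6.4 = 4
Exponent = (1.3 - 1)/1.3 = 0.230769
(P2/P1)^exp - 1 = 4^0.230769 - 1 = 0.377009
W = 1.4 * 1.3 / 0.3 * 8.314 * 296.15 / 16 * 0.377009 = 352.0

352.0 kW


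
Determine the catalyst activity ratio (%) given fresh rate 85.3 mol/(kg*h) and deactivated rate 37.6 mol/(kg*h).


Activity (%) = (rate_used / rate_fresh) * 100
rate_used = 37.6, rate_fresh = 85.3
= (37.6 / 85.3) * 100
= 0.4408 * 100 = 44.08

44.08 %


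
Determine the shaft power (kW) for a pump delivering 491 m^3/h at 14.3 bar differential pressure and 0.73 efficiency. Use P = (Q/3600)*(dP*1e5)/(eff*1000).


Q = 491 / 3600 = 0.136389 m^3/s
P = 0.136389 * (14.3 * 1e5) / 0.73 / 1000 = 267.2

267.2 kW


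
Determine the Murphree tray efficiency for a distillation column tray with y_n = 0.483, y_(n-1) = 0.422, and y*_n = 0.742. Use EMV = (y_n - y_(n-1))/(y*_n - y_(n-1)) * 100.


Murphree vapor efficiency: EMV = (y_n - y_(n-1)) / (y*_n - y_(n-1)) * 100
EMV = (0.483 - 0.422) / (0.742 - 0.422) * 100 = 0.061 / 0.32 * 100 = 19.06

19.06 %


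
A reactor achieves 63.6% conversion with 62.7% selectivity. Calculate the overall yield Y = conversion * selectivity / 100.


Overall yield = conversion (%) * selectivity (%) / 100
Conversion = 63.6%, Selectivity = 62.7%
Y = 63.6 * 62.7 / 100
= 39.8772 %

39.8772 %


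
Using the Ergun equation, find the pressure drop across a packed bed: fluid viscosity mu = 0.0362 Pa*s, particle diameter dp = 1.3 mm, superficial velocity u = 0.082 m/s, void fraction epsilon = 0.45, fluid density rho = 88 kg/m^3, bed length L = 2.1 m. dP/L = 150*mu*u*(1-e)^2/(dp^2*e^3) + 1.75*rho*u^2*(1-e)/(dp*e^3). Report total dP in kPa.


dp = 1.3 mm = 0.0013 m
Viscous term = 150*0.0362*0.082*(1-0.45)^2 / (0.0013^2*0.45^3) = 874611
Inertial term = 1.75*88*0.082^2*(1-0.45) / (0.0013*0.45^3) = 4807.62
dP/L = 874611 + 4807.62 = 879419 Pa/m
dP = 879419 * 2.1 / 1000 = 1847 kPa

1847 kPa


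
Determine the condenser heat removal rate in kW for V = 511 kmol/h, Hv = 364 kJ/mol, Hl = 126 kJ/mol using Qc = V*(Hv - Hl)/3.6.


Qc = 511 * (364 - 126) / 3.6 = 511 * 238 / 3.6 = 33780

33780 kW


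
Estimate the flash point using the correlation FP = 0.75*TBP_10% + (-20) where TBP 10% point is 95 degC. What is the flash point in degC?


FP = 0.75 * 95 + (-20) = 51.25

51.25 degC


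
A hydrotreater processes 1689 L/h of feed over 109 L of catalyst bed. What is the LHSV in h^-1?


LHSV = volumetric feed rate / catalyst volume
= 1689 L/h / 109 L
= 15.50 h^-1

15.50 h^-1


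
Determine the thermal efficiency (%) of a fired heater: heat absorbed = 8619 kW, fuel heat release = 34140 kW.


Furnace efficiency = Q_absorbed / Q_fuel * 100
= 8619 / 34140 * 100 = 25.25

25.25 %


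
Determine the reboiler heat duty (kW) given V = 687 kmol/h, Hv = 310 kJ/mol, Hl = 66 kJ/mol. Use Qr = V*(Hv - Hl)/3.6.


Qr = 687 * (310 - 66) / 3.6 = 687 * 244 / 3.6 = 46560

46560 kW


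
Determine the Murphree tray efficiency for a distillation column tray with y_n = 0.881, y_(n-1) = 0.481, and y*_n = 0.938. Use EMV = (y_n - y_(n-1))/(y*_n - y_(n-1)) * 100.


Murphree vapor efficiency: EMV = (y_n - y_(n-1)) / (y*_n - y_(n-1)) * 100
EMV = (0.881 - 0.481) / (0.938 - 0.481) * 100 = 0.4 / 0.457 * 100 = 87.53

87.53 %


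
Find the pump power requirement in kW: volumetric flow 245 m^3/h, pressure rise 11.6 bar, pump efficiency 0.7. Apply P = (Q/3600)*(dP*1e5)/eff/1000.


Q = 245 / 3600 = 0.0680556 m^3/s
P = 0.0680556 * (11.6 * 1e5) / 0.7 / 1000 = 112.8

112.8 kW


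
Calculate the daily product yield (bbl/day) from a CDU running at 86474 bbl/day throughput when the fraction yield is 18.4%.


Crude throughput = 86474 bbl/day
Fraction yield = 18.4%
yield = throughput * fraction / 100
yield = 86474 * 18.4 / 100 = 15911.216

15911.216 bbl/day


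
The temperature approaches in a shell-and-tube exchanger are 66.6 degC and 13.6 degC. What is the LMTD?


LMTD = (dT1 - dT2) / ln(dT1/dT2)
= (66.6 - 13.6) / ln(66.6 / 13.6) = 53 / 1.58863 = 33.36

33.36 degC


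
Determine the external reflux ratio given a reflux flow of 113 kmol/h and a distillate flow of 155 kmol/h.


Reflux ratio definition: R = L / D (liquid returned / distillate withdrawn)
L = 113 kmol/h, D = 155 kmol/h
R = 113 / 155 = 0.7290

0.7290


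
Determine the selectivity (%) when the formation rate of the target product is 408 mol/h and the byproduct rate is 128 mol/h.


Selectivity = desired / (desired + undesired) * 100
Total products = 408 + 128 = 536 mol/h
S = 408 / 536 * 100
= 0.7612 * 100
= 76.12 %

76.12 %


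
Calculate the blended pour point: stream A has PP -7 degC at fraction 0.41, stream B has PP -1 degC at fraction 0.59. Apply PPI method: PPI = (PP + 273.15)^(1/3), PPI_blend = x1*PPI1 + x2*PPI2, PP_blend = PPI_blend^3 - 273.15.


PPI_1 = (-7 + 273.15)^(1/3) = 6.432436
PPI_2 = (-1 + 273.15)^(1/3) = 6.480414
PPI_blend = 0.41 * 6.432436 + 0.59 * 6.480414 = 6.460743
PP_blend = 6.460743^3 - 273.15 = 269.6792 - 273.15 = -3.47

-3.47 degC


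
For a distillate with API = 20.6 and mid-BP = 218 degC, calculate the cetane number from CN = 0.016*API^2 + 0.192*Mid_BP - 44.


CN = 0.016 * 20.6^2 + 0.192 * 218 - 44
CN = 6.78976 + 41.856 - 44 = 4.64576

4.64576


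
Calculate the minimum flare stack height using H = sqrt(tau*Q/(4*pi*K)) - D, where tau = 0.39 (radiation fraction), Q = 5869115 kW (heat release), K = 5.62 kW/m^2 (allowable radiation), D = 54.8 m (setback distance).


tau*Q/(4*pi*K) = 0.39 * 5869115 / (4 * pi * 5.62) = 32410.9
sqrt(32410.9) = 180.03
H = 180.03 - 54.8 = 125.2

125.2 m


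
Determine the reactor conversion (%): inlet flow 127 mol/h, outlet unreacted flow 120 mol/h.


X = (F_in - F_out) / F_in * 100
Moles reacted = 127 - 120 = 7
X = 7 / 127 * 100
= 0.05512 * 100
= 5.512 %

5.512 %


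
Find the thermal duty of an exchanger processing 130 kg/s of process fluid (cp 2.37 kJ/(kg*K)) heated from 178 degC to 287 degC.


Q = m_dot * cp * delta_T
delta_T = 287 - 178 = 109 K
Q = 130 * 2.37 * 109
= 308.1 * 109
= 33582.9 kW

33582.9 kW


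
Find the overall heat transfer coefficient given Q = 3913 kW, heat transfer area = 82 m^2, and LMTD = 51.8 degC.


From Q = U*A*LMTD, U = Q / (A * LMTD)
U = 3913 / (82 * 51.8) = 3913 / 4247.6 = 0.9212

0.9212 kW/(m^2*K)


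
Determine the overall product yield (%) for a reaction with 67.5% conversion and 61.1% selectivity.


Overall yield = conversion (%) * selectivity (%) / 100
Conversion = 67.5%, Selectivity = 61.1%
Y = 67.5 * 61.1 / 100
= 41.2425 %

41.2425 %


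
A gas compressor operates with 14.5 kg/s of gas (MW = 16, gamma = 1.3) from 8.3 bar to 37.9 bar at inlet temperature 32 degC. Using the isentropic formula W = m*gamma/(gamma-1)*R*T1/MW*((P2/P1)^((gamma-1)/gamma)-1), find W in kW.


Isentropic work: W = m*(gamma/(gamma-1))*(R*T1/MW)*((P2/P1)^((gamma-1)/gamma) - 1)
T1 = 32 + 273.15 = 305.15 K
Pressure ratio = 37.9 / 8.3 = 4.56627
Exponent = (1.3 - 1)/1.3 = 0.230769
(P2/P1)^exp - 1 = 4.56627^0.230769 - 1 = 0.419732
W = 14.5 * 1.3 / 0.3 * 8.314 * 305.15 / 16 * 0.419732 = 4182

4182 kW


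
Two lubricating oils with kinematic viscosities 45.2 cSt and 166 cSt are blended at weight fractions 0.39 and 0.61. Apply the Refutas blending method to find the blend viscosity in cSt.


Refutas method: VBN_i = 14.534*ln(ln(visc_i + 0.8)) + 10.975, blended linearly by mass fraction; since VBN is linear in VBI_i = ln(ln(visc_i + 0.8)) and the fractions sum to 1, blend VBI directly: visc = exp(exp(VBI_blend)) - 0.8
VBI_1 = ln(ln(45.2 + 0.8)) = 1.34251
VBI_2 = ln(ln(166 + 0.8)) = 1.63253
VBI_blend = 0.39 * 1.34251 + 0.61 * 1.63253 = 1.51942
visc_blend = exp(exp(1.51942)) - 0.8 = 95.70

95.70 cSt


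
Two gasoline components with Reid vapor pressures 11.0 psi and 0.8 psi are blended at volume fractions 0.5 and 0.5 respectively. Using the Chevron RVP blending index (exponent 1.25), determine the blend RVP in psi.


Chevron index: RVP_blend = (sum xi*RVPi^1.25)^(1/1.25)
RVP^1.25 terms: 0.5 * 11.0^1.25 + 0.5 * 0.8^1.25 = 10.3947
RVP_blend = 10.3947^(1/1.25) = 6.508

6.508 psi


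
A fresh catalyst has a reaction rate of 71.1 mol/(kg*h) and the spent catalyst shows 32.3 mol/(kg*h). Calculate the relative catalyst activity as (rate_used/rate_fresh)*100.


Activity (%) = (rate_used / rate_fresh) * 100
rate_used = 32.3, rate_fresh = 71.1
= (32.3 / 71.1) * 100
= 0.4543 * 100 = 45.43

45.43 %


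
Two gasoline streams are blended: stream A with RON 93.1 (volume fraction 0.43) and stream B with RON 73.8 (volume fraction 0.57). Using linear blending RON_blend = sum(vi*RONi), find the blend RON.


Linear blending: RON_blend = sum(vi * RONi)
Contribution 1: 0.43 * 93.1 = 40.033
Contribution 2: 0.57 * 73.8 = 42.066
RON_blend = 40.033 + 42.066 = 82.099

82.099


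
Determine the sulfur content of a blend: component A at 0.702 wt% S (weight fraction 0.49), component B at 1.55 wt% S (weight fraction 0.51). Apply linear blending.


Linear sulfur blending: S_blend = x1*S1 + x2*S2
Contribution 1: 0.49 * 0.702 = 0.34398 wt%
Contribution 2: 0.51 * 1.55 = 0.7905 wt%
S_blend = 0.34398 + 0.7905 = 1.13448

1.13448 wt%


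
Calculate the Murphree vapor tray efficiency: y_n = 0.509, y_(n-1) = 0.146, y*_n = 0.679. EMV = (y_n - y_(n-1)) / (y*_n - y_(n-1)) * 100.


Murphree vapor efficiency: EMV = (y_n - y_(n-1)) / (y*_n - y_(n-1)) * 100
EMV = (0.509 - 0.146) / (0.679 - 0.146) * 100 = 0.363 / 0.533 * 100 = 68.11

68.11 %


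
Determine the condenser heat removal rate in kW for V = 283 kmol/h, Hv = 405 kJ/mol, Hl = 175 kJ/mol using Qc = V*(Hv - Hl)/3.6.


Qc = 283 * (405 - 175) / 3.6 = 283 * 230 / 3.6 = 18080

18080 kW


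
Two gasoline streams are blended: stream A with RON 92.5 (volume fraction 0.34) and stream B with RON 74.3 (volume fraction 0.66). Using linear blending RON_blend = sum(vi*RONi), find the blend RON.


Linear blending: RON_blend = sum(vi * RONi)
Contribution 1: 0.34 * 92.5 = 31.45
Contribution 2: 0.66 * 74.3 = 49.038
RON_blend = 31.45 + 49.038 = 80.488

80.488


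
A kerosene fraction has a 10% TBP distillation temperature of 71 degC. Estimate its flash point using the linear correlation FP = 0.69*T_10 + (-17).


FP = 0.69 * 71 + (-17) = 31.99

31.99 degC


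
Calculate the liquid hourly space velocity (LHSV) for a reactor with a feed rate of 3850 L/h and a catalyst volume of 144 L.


LHSV = volumetric feed rate / catalyst volume
= 3850 L/h / 144 L
= 26.74 h^-1

26.74 h^-1


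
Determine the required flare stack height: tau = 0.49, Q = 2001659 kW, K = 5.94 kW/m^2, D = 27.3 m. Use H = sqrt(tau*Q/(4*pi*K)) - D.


tau*Q/(4*pi*K) = 0.49 * 2001659 / (4 * pi * 5.94) = 13139.8
sqrt(13139.8) = 114.629
H = 114.629 - 27.3 = 87.33

87.33 m


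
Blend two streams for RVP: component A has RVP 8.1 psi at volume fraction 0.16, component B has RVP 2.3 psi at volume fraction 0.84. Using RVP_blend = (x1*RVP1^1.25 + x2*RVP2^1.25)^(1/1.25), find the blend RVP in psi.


Chevron index: RVP_blend = (sum xi*RVPi^1.25)^(1/1.25)
RVP^1.25 terms: 0.16 * 8.1^1.25 + 0.84 * 2.3^1.25 = 4.56563
RVP_blend = 4.56563^(1/1.25) = 3.370

3.370 psi


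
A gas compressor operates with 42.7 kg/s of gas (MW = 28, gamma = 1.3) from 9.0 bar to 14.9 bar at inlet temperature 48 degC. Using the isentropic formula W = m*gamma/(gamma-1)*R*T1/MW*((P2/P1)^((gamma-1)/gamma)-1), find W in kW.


Isentropic work: W = m*(gamma/(gamma-1))*(R*T1/MW)*((P2/P1)^((gamma-1)/gamma) - 1)
T1 = 48 + 273.15 = 321.15 K
Pressure ratio = 14.9 / 9.0 = 1.65556
Exponent = (1.3 - 1)/1.3 = 0.230769
(P2/P1)^exp - 1 = 1.65556^0.230769 - 1 = 0.123377
W = 42.7 * 1.3 / 0.3 * 8.314 * 321.15 / 28 * 0.123377 = 2177

2177 kW


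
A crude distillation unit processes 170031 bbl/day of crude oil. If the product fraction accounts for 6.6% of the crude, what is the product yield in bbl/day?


Crude throughput = 170031 bbl/day
Fraction yield = 6.6%
yield = throughput * fraction / 100
yield = 170031 * 6.6 / 100 = 11222.046

11222.046 bbl/day


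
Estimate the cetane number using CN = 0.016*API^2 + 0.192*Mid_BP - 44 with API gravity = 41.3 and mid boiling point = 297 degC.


CN = 0.016 * 41.3^2 + 0.192 * 297 - 44
CN = 27.29104 + 57.024 - 44 = 40.31504

40.31504


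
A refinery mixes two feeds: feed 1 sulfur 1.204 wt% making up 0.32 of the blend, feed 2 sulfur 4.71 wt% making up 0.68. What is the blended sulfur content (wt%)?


Linear sulfur blending: S_blend = x1*S1 + x2*S2
Contribution 1: 0.32 * 1.204 = 0.38528 wt%
Contribution 2: 0.68 * 4.71 = 3.2028 wt%
S_blend = 0.38528 + 3.2028 = 3.58808

3.58808 wt%


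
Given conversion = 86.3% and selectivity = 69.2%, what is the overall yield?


Overall yield = conversion (%) * selectivity (%) / 100
Conversion = 86.3%, Selectivity = 69.2%
Y = 86.3 * 69.2 / 100
= 59.7196 %

59.7196 %


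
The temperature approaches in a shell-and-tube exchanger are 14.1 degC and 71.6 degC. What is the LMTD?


LMTD = (dT1 - dT2) / ln(dT1/dT2)
= (14.1 - 71.6) / ln(14.1 / 71.6) = -57.5 / -1.62492 = 35.39

35.39 degC


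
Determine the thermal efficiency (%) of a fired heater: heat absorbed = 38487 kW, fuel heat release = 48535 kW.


Furnace efficiency = Q_absorbed / Q_fuel * 100
= 38487 / 48535 * 100 = 79.30

79.30 %


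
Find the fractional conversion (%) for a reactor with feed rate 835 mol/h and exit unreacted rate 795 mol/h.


X = (F_in - F_out) / F_in * 100
Moles reacted = 835 - 795 = 40
X = 40 / 835 * 100
= 0.04790 * 100
= 4.790 %

4.790 %


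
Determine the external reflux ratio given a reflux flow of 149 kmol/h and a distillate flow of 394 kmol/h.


Reflux ratio definition: R = L / D (liquid returned / distillate withdrawn)
L = 149 kmol/h, D = 394 kmol/h
R = 149 / 394 = 0.3782

0.3782


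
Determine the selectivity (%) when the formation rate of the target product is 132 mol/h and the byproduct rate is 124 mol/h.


Selectivity = desired / (desired + undesired) * 100
Total products = 132 + 124 = 256 mol/h
S = 132 / 256 * 100
= 0.5156 * 100
= 51.56 %

51.56 %


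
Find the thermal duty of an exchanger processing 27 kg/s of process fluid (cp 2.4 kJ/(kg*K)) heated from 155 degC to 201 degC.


Q = m_dot * cp * delta_T
delta_T = 201 - 155 = 46 K
Q = 27 * 2.4 * 46
= 64.8 * 46
= 2980.8 kW

2980.8 kW


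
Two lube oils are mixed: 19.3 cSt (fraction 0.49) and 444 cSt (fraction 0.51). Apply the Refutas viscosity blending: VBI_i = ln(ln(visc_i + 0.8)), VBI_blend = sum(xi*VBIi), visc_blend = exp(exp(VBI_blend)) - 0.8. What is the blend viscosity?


Refutas method: VBN_i = 14.534*ln(ln(visc_i + 0.8)) + 10.975, blended linearly by mass fraction; since VBN is linear in VBI_i = ln(ln(visc_i + 0.8)) and the fractions sum to 1, blend VBI directly: visc = exp(exp(VBI_blend)) - 0.8
VBI_1 = ln(ln(19.3 + 0.8)) = 1.09885
VBI_2 = ln(ln(444 + 0.8)) = 1.8079
VBI_blend = 0.49 * 1.09885 + 0.51 * 1.8079 = 1.46047
visc_blend = exp(exp(1.46047)) - 0.8 = 73.49

73.49 cSt


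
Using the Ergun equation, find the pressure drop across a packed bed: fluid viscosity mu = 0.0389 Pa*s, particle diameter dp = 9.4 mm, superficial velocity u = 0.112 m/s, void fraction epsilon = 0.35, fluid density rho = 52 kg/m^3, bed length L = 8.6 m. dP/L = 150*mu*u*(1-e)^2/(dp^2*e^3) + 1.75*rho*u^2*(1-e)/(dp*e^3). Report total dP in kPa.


dp = 9.4 mm = 0.0094 m
Viscous term = 150*0.0389*0.112*(1-0.35)^2 / (0.0094^2*0.35^3) = 72882.9
Inertial term = 1.75*52*0.112^2*(1-0.35) / (0.0094*0.35^3) = 1841.02
dP/L = 72882.9 + 1841.02 = 74723.9 Pa/m
dP = 74723.9 * 8.6 / 1000 = 642.6 kPa

642.6 kPa


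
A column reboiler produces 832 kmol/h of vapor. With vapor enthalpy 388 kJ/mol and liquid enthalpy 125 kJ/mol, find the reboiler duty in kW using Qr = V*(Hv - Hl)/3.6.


Qr = 832 * (388 - 125) / 3.6 = 832 * 263 / 3.6 = 60780

60780 kW


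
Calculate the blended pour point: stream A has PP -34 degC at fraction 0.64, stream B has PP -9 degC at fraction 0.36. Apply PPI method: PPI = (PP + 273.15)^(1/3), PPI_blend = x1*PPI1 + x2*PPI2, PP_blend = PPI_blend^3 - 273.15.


PPI_1 = (-34 + 273.15)^(1/3) = 6.20712
PPI_2 = (-9 + 273.15)^(1/3) = 6.416283
PPI_blend = 0.64 * 6.20712 + 0.36 * 6.416283 = 6.282419
PP_blend = 6.282419^3 - 273.15 = 247.9595 - 273.15 = -25.19

-25.19 degC


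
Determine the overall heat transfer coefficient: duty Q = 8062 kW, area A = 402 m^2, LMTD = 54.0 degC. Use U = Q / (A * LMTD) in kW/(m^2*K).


From Q = U*A*LMTD, U = Q / (A * LMTD)
U = 8062 / (402 * 54.0) = 8062 / 21708 = 0.3714

0.3714 kW/(m^2*K)


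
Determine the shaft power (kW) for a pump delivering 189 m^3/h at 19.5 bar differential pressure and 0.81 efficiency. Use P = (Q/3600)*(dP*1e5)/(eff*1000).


Q = 189 / 3600 = 0.0525 m^3/s
P = 0.0525 * (19.5 * 1e5) / 0.81 / 1000 = 126.4

126.4 kW


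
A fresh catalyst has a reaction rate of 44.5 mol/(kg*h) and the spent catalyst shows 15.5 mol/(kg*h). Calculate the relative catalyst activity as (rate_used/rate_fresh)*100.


Activity (%) = (rate_used / rate_fresh) * 100
rate_used = 15.5, rate_fresh = 44.5
= (15.5 / 44.5) * 100
= 0.3483 * 100 = 34.83

34.83 %


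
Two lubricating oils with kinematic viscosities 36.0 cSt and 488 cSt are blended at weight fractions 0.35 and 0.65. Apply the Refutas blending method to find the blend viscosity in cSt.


Refutas method: VBN_i = 14.534*ln(ln(visc_i + 0.8)) + 10.975, blended linearly by mass fraction; since VBN is linear in VBI_i = ln(ln(visc_i + 0.8)) and the fractions sum to 1, blend VBI directly: visc = exp(exp(VBI_blend)) - 0.8
VBI_1 = ln(ln(36.0 + 0.8)) = 1.28246
VBI_2 = ln(ln(488 + 0.8)) = 1.82325
VBI_blend = 0.35 * 1.28246 + 0.65 * 1.82325 = 1.63397
visc_blend = exp(exp(1.63397)) - 0.8 = 167.2

167.2 cSt


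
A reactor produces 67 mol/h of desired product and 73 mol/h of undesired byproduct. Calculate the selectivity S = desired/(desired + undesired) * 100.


Selectivity = desired / (desired + undesired) * 100
Total products = 67 + 73 = 140 mol/h
S = 67 / 140 * 100
= 0.4786 * 100
= 47.86 %

47.86 %


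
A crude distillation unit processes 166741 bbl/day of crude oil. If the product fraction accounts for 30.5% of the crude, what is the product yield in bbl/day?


Crude throughput = 166741 bbl/day
Fraction yield = 30.5%
yield = throughput * fraction / 100
yield = 166741 * 30.5 / 100 = 50856.005

50856.005 bbl/day


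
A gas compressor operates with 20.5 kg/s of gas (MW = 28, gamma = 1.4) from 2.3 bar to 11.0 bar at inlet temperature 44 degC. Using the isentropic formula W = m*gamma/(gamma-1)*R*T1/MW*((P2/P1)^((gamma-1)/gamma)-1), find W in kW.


Isentropic work: W = m*(gamma/(gamma-1))*(R*T1/MW)*((P2/P1)^((gamma-1)/gamma) - 1)
T1 = 44 + 273.15 = 317.15 K
Pressure ratio = 11.0 / 2.3 = 4.78261
Exponent = (1.4 - 1)/1.4 = 0.285714
(P2/P1)^exp - 1 = 4.78261^0.285714 - 1 = 0.563831
W = 20.5 * 1.4 / 0.4 * 8.314 * 317.15 / 28 * 0.563831 = 3810

3810 kW


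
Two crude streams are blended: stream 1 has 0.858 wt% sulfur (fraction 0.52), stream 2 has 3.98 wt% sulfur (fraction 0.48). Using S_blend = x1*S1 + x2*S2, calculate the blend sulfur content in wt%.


Linear sulfur blending: S_blend = x1*S1 + x2*S2
Contribution 1: 0.52 * 0.858 = 0.44616 wt%
Contribution 2: 0.48 * 3.98 = 1.9104 wt%
S_blend = 0.44616 + 1.9104 = 2.35656

2.35656 wt%


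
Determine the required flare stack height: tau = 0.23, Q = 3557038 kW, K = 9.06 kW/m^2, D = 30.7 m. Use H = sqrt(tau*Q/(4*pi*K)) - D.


tau*Q/(4*pi*K) = 0.23 * 3557038 / (4 * pi * 9.06) = 7185.85
sqrt(7185.85) = 84.7694
H = 84.7694 - 30.7 = 54.07

54.07 m


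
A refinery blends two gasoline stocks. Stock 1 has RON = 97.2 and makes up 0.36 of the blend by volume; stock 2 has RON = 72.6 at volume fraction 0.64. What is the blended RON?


Linear blending: RON_blend = sum(vi * RONi)
Contribution 1: 0.36 * 97.2 = 34.992
Contribution 2: 0.64 * 72.6 = 46.464
RON_blend = 34.992 + 46.464 = 81.456

81.456
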